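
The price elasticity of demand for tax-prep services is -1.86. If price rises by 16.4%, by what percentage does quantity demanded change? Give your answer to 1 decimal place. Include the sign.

-30.5%

%ΔQ ≈ ε × %ΔP = (-1.86)(16.4%) = -30.50%.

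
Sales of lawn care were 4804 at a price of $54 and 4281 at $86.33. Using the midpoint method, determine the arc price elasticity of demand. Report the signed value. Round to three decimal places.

-0.250

ΔQ = 4281 − 4804 = -523; ΔP = 86.33 − 54 = 32.33.
Midpoints: P̄ = 70.16, Q̄ = 4542.5.
ε = (ΔQ/ΔP)(P̄/Q̄) = (-523/32.33)(70.16/4542.5).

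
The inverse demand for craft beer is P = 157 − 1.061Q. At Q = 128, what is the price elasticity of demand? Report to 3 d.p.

At Q = 128, P = 157 − 1.061(128) = 21.19.
dP/dQ = −1.061, so dQ/dP = 1/(−1.061) = -0.943.
ε = (dQ/dP)(P/Q) = (-0.943)(21.19/128).

-0.156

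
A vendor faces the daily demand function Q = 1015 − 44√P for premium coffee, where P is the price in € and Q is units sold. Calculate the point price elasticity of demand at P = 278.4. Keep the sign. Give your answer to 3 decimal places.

-1.307

At P = 278.4, Q = 280.846.
dQ/dP = −44/(2√P) = -1.319.
ε = (dQ/dP)(P/Q) = (-1.319)(278.4/280.846).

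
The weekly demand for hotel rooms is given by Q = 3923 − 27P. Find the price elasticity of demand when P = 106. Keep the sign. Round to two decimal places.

At P = 106, Q = 1061.
dQ/dP = −27.
ε = (dQ/dP)(P/Q) = (-27)(106/1061).
|ε| > 1, so demand is elastic at this price.

-2.70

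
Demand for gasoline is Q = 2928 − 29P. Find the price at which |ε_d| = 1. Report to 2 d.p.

50.48

For linear demand Q = a − bP, ε = −bP/(a − bP). |ε| = 1 when bP = a − bP, i.e. P = a/(2b).
P = 2928/(2·29) = 2928/58 = 50.4828.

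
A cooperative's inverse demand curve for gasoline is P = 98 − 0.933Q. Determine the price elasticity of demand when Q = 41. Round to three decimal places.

At Q = 41, P = 98 − 0.933(41) = 59.75.
dP/dQ = −0.933, so dQ/dP = 1/(−0.933) = -1.072.
ε = (dQ/dP)(P/Q) = (-1.072)(59.75/41).

-1.562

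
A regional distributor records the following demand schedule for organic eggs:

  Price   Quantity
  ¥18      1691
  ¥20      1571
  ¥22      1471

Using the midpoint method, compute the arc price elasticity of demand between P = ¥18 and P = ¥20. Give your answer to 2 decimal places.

At P = 18, Q = 1691; at P = 20, Q = 1571.
ΔQ = -120, ΔP = 2. Midpoints: P̄ = 19.00, Q̄ = 1631.0.
ε = (ΔQ/ΔP)(P̄/Q̄) = (-120/2)(19.00/1631.0).

-0.70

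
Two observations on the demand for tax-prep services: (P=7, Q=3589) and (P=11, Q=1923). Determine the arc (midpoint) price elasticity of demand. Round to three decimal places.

ΔQ = 1923 − 3589 = -1666; ΔP = 11 − 7 = 4.
Midpoints: P̄ = 9.00, Q̄ = 2756.0.
ε = (ΔQ/ΔP)(P̄/Q̄) = (-1666/4)(9.00/2756.0).

-1.360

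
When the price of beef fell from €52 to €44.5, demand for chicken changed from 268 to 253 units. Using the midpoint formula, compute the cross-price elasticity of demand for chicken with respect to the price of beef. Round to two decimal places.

ΔQ_x = 253 − 268 = -15; ΔP_y = 44.5 − 52 = -7.5.
Midpoints: P̄_y = 48.25, Q̄_x = 260.5.
ε_xy = (ΔQ_x/ΔP_y)(P̄_y/Q̄_x) = (-15/-7.5)(48.25/260.5).

0.37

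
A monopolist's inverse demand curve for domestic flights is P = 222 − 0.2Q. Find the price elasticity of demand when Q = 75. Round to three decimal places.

-13.800

At Q = 75, P = 222 − 0.2(75) = 207.00.
dP/dQ = −0.2, so dQ/dP = 1/(−0.2) = -5.000.
ε = (dQ/dP)(P/Q) = (-5.000)(207.00/75).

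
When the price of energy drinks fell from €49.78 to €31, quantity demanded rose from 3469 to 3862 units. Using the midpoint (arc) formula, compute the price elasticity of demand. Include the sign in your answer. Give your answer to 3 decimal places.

ΔQ = 3862 − 3469 = 393; ΔP = 31 − 49.78 = -18.78.
Midpoints: P̄ = 40.39, Q̄ = 3665.5.
ε = (ΔQ/ΔP)(P̄/Q̄) = (393/-18.78)(40.39/3665.5).

-0.231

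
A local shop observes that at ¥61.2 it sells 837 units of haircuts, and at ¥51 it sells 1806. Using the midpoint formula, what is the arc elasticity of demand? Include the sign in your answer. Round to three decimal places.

-4.033

ΔQ = 1806 − 837 = 969; ΔP = 51 − 61.2 = -10.2.
Midpoints: P̄ = 56.10, Q̄ = 1321.5.
ε = (ΔQ/ΔP)(P̄/Q̄) = (969/-10.2)(56.10/1321.5).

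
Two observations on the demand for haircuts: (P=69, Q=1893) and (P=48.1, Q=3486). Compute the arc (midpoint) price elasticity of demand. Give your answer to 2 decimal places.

ΔQ = 3486 − 1893 = 1593; ΔP = 48.1 − 69 = -20.9.
Midpoints: P̄ = 58.55, Q̄ = 2689.5.
ε = (ΔQ/ΔP)(P̄/Q̄) = (1593/-20.9)(58.55/2689.5).

-1.66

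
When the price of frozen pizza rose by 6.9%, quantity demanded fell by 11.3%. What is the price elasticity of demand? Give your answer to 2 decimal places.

-1.64

ε = %ΔQ / %ΔP = (-11.3)/(6.9) = -1.638.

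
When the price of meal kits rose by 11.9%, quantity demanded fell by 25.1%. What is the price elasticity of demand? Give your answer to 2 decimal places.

ε = %ΔQ / %ΔP = (-25.1)/(11.9) = -2.109.

-2.11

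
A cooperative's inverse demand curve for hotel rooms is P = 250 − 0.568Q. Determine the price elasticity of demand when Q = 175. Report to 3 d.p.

At Q = 175, P = 250 − 0.568(175) = 150.60.
dP/dQ = −0.568, so dQ/dP = 1/(−0.568) = -1.761.
ε = (dQ/dP)(P/Q) = (-1.761)(150.60/175).

-1.515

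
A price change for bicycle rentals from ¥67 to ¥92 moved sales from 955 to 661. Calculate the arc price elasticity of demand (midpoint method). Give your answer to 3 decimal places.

ΔQ = 661 − 955 = -294; ΔP = 92 − 67 = 25.
Midpoints: P̄ = 79.50, Q̄ = 808.0.
ε = (ΔQ/ΔP)(P̄/Q̄) = (-294/25)(79.50/808.0).

-1.157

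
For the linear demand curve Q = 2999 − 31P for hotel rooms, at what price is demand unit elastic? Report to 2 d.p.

For linear demand Q = a − bP, ε = −bP/(a − bP). |ε| = 1 when bP = a − bP, i.e. P = a/(2b).
P = 2999/(2·31) = 2999/62 = 48.3710.

48.37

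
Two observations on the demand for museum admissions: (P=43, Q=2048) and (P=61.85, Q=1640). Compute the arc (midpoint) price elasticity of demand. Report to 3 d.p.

ΔQ = 1640 − 2048 = -408; ΔP = 61.85 − 43 = 18.85.
Midpoints: P̄ = 52.42, Q̄ = 1844.0.
ε = (ΔQ/ΔP)(P̄/Q̄) = (-408/18.85)(52.42/1844.0).

-0.615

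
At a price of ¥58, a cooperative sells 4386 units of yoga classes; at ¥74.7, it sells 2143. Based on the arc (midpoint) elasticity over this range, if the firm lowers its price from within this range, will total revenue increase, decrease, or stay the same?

increase

Arc ε = (-2243/16.7)(66.35/3264.5) ≈ -2.730.
|ε| = 2.73 > 1, so demand is elastic. A price cut therefore raises total revenue.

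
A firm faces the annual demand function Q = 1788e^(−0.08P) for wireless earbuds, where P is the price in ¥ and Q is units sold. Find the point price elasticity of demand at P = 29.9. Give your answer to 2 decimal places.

At P = 29.9, Q = 163.507.
dQ/dP = −0.08·1788e^(−0.08P) = −0.08Q = -13.081.
ε = (dQ/dP)(P/Q) = (-13.081)(29.9/163.507).
|ε| > 1, so demand is elastic at this price.

-2.39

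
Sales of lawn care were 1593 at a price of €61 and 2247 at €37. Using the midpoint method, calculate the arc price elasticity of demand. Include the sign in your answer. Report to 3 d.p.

ΔQ = 2247 − 1593 = 654; ΔP = 37 − 61 = -24.
Midpoints: P̄ = 49.00, Q̄ = 1920.0.
ε = (ΔQ/ΔP)(P̄/Q̄) = (654/-24)(49.00/1920.0).

-0.695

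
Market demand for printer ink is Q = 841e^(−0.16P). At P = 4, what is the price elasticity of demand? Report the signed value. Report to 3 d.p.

-0.640

At P = 4, Q = 443.453.
dQ/dP = −0.16·841e^(−0.16P) = −0.16Q = -70.952.
ε = (dQ/dP)(P/Q) = (-70.952)(4/443.453).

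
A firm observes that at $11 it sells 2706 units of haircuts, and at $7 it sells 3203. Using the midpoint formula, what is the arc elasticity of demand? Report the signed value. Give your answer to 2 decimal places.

ΔQ = 3203 − 2706 = 497; ΔP = 7 − 11 = -4.
Midpoints: P̄ = 9.00, Q̄ = 2954.5.
ε = (ΔQ/ΔP)(P̄/Q̄) = (497/-4)(9.00/2954.5).

-0.38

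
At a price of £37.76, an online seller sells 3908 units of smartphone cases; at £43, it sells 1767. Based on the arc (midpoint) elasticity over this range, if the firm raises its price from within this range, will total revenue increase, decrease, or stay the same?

decrease

Arc ε = (-2141/5.24)(40.38/2837.5) ≈ -5.815.
|ε| = 5.81 > 1, so demand is elastic. A price rise therefore reduces total revenue.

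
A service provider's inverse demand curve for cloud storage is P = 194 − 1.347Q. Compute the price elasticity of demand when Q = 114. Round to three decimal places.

-0.263

At Q = 114, P = 194 − 1.347(114) = 40.44.
dP/dQ = −1.347, so dQ/dP = 1/(−1.347) = -0.742.
ε = (dQ/dP)(P/Q) = (-0.742)(40.44/114).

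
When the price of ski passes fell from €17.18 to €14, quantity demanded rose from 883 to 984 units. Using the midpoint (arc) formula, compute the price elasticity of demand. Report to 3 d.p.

ΔQ = 984 − 883 = 101; ΔP = 14 − 17.18 = -3.18.
Midpoints: P̄ = 15.59, Q̄ = 933.5.
ε = (ΔQ/ΔP)(P̄/Q̄) = (101/-3.18)(15.59/933.5).

-0.530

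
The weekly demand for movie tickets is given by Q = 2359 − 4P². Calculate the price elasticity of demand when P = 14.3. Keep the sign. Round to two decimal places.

At P = 14.3, Q = 1541.040.
dQ/dP = −8P = -114.400.
ε = (dQ/dP)(P/Q) = (-114.400)(14.3/1541.040).
|ε| > 1, so demand is elastic at this price.

-1.06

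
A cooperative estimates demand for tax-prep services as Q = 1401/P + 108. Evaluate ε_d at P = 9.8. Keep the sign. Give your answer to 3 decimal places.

At P = 9.8, Q = 250.959.
dQ/dP = −1401/P² = -14.588.
ε = (dQ/dP)(P/Q) = (-14.588)(9.8/250.959).

-0.570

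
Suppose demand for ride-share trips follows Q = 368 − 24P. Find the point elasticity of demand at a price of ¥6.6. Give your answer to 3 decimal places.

At P = 6.6, Q = 209.600.
dQ/dP = −24.
ε = (dQ/dP)(P/Q) = (-24)(6.6/209.600).

-0.756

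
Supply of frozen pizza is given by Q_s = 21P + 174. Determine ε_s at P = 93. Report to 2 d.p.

0.92

At P = 93, Q_s = 2127.
dQ_s/dP = 21.
ε_s = (dQ_s/dP)(P/Q_s) = (21)(93/2127).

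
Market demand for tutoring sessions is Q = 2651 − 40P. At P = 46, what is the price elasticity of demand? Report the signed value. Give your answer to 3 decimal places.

-2.269

At P = 46, Q = 811.
dQ/dP = −40.
ε = (dQ/dP)(P/Q) = (-40)(46/811).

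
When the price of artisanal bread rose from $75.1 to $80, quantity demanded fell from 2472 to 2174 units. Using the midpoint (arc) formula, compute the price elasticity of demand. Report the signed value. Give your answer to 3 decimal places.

-2.030

ΔQ = 2174 − 2472 = -298; ΔP = 80 − 75.1 = 4.9.
Midpoints: P̄ = 77.55, Q̄ = 2323.0.
ε = (ΔQ/ΔP)(P̄/Q̄) = (-298/4.9)(77.55/2323.0).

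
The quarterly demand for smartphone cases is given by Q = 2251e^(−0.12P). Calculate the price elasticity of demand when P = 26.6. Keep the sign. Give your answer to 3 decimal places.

At P = 26.6, Q = 92.493.
dQ/dP = −0.12·2251e^(−0.12P) = −0.12Q = -11.099.
ε = (dQ/dP)(P/Q) = (-11.099)(26.6/92.493).

-3.192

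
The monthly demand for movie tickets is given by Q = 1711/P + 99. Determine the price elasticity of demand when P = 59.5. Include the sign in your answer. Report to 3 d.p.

At P = 59.5, Q = 127.756.
dQ/dP = −1711/P² = -0.483.
ε = (dQ/dP)(P/Q) = (-0.483)(59.5/127.756).

-0.225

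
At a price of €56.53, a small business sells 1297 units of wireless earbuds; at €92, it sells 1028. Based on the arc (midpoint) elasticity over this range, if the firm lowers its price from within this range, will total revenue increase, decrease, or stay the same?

decrease

Arc ε = (-269/35.47)(74.27/1162.5) ≈ -0.484.
|ε| = 0.48 < 1, so demand is inelastic. A price cut therefore reduces total revenue.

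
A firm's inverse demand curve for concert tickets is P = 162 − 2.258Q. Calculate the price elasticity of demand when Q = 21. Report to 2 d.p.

-2.42

At Q = 21, P = 162 − 2.258(21) = 114.58.
dP/dQ = −2.258, so dQ/dP = 1/(−2.258) = -0.443.
ε = (dQ/dP)(P/Q) = (-0.443)(114.58/21).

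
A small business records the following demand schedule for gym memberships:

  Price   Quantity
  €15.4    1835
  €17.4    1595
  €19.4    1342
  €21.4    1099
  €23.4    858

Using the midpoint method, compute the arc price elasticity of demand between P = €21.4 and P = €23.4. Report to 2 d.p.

At P = 21.4, Q = 1099; at P = 23.4, Q = 858.
ΔQ = -241, ΔP = 2.0. Midpoints: P̄ = 22.40, Q̄ = 978.5.
ε = (ΔQ/ΔP)(P̄/Q̄) = (-241/2.0)(22.40/978.5).

-2.76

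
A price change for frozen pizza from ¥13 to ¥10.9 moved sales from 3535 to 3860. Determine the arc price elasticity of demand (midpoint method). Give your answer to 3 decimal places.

ΔQ = 3860 − 3535 = 325; ΔP = 10.9 − 13 = -2.1.
Midpoints: P̄ = 11.95, Q̄ = 3697.5.
ε = (ΔQ/ΔP)(P̄/Q̄) = (325/-2.1)(11.95/3697.5).

-0.500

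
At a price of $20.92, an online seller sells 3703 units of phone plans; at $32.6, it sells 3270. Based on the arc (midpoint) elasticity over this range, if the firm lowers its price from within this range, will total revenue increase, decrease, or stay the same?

decrease

Arc ε = (-433/11.68)(26.76/3486.5) ≈ -0.285.
|ε| = 0.28 < 1, so demand is inelastic. A price cut therefore reduces total revenue.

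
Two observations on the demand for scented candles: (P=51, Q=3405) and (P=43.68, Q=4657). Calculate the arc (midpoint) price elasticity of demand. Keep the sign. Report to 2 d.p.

ΔQ = 4657 − 3405 = 1252; ΔP = 43.68 − 51 = -7.32.
Midpoints: P̄ = 47.34, Q̄ = 4031.0.
ε = (ΔQ/ΔP)(P̄/Q̄) = (1252/-7.32)(47.34/4031.0).

-2.01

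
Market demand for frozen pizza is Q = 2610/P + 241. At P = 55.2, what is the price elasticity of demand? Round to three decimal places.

-0.164

At P = 55.2, Q = 288.283.
dQ/dP = −2610/P² = -0.857.
ε = (dQ/dP)(P/Q) = (-0.857)(55.2/288.283).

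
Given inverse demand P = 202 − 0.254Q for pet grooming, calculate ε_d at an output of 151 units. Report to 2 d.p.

At Q = 151, P = 202 − 0.254(151) = 163.65.
dP/dQ = −0.254, so dQ/dP = 1/(−0.254) = -3.937.
ε = (dQ/dP)(P/Q) = (-3.937)(163.65/151).

-4.27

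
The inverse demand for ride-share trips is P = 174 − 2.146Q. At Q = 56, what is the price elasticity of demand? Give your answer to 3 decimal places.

At Q = 56, P = 174 − 2.146(56) = 53.82.
dP/dQ = −2.146, so dQ/dP = 1/(−2.146) = -0.466.
ε = (dQ/dP)(P/Q) = (-0.466)(53.82/56).

-0.448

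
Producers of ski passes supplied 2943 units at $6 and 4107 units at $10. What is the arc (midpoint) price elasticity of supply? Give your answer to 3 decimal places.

0.660

ΔQ = 4107 − 2943 = 1164; ΔP = 10 − 6 = 4.
Midpoints: P̄ = 8.00, Q̄ = 3525.0.
ε_s = (ΔQ/ΔP)(P̄/Q̄) = (1164/4)(8.00/3525.0).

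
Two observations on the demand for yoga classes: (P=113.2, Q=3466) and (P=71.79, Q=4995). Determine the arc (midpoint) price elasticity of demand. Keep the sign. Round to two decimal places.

-0.81

ΔQ = 4995 − 3466 = 1529; ΔP = 71.79 − 113.2 = -41.41.
Midpoints: P̄ = 92.50, Q̄ = 4230.5.
ε = (ΔQ/ΔP)(P̄/Q̄) = (1529/-41.41)(92.50/4230.5).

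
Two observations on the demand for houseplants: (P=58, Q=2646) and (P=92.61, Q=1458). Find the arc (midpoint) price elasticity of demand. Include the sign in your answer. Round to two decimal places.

-1.26

ΔQ = 1458 − 2646 = -1188; ΔP = 92.61 − 58 = 34.61.
Midpoints: P̄ = 75.31, Q̄ = 2052.0.
ε = (ΔQ/ΔP)(P̄/Q̄) = (-1188/34.61)(75.31/2052.0).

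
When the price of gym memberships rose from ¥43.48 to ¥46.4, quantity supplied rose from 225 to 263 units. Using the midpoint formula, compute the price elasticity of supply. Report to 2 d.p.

2.40

ΔQ = 263 − 225 = 38; ΔP = 46.4 − 43.48 = 2.92.
Midpoints: P̄ = 44.94, Q̄ = 244.0.
ε_s = (ΔQ/ΔP)(P̄/Q̄) = (38/2.92)(44.94/244.0).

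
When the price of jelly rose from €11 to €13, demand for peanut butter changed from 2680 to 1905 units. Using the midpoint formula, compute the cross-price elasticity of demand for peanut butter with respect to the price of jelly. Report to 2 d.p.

-2.03

ΔQ_x = 1905 − 2680 = -775; ΔP_y = 13 − 11 = 2.
Midpoints: P̄_y = 12.00, Q̄_x = 2292.5.
ε_xy = (ΔQ_x/ΔP_y)(P̄_y/Q̄_x) = (-775/2)(12.00/2292.5).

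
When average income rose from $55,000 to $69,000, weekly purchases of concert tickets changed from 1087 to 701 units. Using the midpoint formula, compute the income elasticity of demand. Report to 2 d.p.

-1.91

ΔQ = -386, ΔI = 14000. Midpoints: Ī = 62,000, Q̄ = 894.0.
ε_I = (ΔQ/ΔI)(Ī/Q̄) = (-386/14000)(62000/894.0).
ε_I < 0, so the good is inferior.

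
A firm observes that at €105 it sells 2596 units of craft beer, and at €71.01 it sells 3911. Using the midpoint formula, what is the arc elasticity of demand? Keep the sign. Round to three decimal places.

-1.046

ΔQ = 3911 − 2596 = 1315; ΔP = 71.01 − 105 = -33.99.
Midpoints: P̄ = 88.00, Q̄ = 3253.5.
ε = (ΔQ/ΔP)(P̄/Q̄) = (1315/-33.99)(88.00/3253.5).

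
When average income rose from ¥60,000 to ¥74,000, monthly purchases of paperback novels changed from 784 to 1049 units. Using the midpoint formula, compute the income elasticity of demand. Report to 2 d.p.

1.38

ΔQ = 265, ΔI = 14000. Midpoints: Ī = 67,000, Q̄ = 916.5.
ε_I = (ΔQ/ΔI)(Ī/Q̄) = (265/14000)(67000/916.5).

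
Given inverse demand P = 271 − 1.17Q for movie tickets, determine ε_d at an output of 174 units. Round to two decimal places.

At Q = 174, P = 271 − 1.17(174) = 67.42.
dP/dQ = −1.17, so dQ/dP = 1/(−1.17) = -0.855.
ε = (dQ/dP)(P/Q) = (-0.855)(67.42/174).

-0.33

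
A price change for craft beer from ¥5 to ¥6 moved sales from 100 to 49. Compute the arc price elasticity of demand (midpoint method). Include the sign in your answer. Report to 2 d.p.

-3.77

ΔQ = 49 − 100 = -51; ΔP = 6 − 5 = 1.
Midpoints: P̄ = 5.50, Q̄ = 74.5.
ε = (ΔQ/ΔP)(P̄/Q̄) = (-51/1)(5.50/74.5).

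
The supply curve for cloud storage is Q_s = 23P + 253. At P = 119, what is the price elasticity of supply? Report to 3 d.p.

At P = 119, Q_s = 2990.
dQ_s/dP = 23.
ε_s = (dQ_s/dP)(P/Q_s) = (23)(119/2990).

0.915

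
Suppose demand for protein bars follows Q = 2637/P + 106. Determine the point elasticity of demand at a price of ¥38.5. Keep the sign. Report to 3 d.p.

At P = 38.5, Q = 174.494.
dQ/dP = −2637/P² = -1.779.
ε = (dQ/dP)(P/Q) = (-1.779)(38.5/174.494).

-0.393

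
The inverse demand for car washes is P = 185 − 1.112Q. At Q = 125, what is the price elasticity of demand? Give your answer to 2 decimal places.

-0.33

At Q = 125, P = 185 − 1.112(125) = 46.00.
dP/dQ = −1.112, so dQ/dP = 1/(−1.112) = -0.899.
ε = (dQ/dP)(P/Q) = (-0.899)(46.00/125).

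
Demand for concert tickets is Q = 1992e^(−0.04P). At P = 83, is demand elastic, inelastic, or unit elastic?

elastic

Q = 72.016, dQ/dP = -2.881.
ε = (dQ/dP)(P/Q) ≈ -3.320.
|ε| = 3.32 > 1.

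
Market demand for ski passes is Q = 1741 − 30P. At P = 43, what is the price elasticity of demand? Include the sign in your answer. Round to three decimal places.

-2.860

At P = 43, Q = 451.
dQ/dP = −30.
ε = (dQ/dP)(P/Q) = (-30)(43/451).
|ε| > 1, so demand is elastic at this price.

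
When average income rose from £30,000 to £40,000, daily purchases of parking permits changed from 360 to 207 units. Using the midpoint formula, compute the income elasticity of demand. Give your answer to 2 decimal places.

ΔQ = -153, ΔI = 10000. Midpoints: Ī = 35,000, Q̄ = 283.5.
ε_I = (ΔQ/ΔI)(Ī/Q̄) = (-153/10000)(35000/283.5).

-1.89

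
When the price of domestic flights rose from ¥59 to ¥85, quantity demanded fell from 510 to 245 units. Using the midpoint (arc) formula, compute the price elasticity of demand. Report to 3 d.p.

-1.944

ΔQ = 245 − 510 = -265; ΔP = 85 − 59 = 26.
Midpoints: P̄ = 72.00, Q̄ = 377.5.
ε = (ΔQ/ΔP)(P̄/Q̄) = (-265/26)(72.00/377.5).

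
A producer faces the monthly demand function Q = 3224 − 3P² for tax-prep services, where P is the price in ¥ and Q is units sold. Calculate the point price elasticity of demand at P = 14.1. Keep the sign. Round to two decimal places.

-0.45

At P = 14.1, Q = 2627.570.
dQ/dP = −6P = -84.600.
ε = (dQ/dP)(P/Q) = (-84.600)(14.1/2627.570).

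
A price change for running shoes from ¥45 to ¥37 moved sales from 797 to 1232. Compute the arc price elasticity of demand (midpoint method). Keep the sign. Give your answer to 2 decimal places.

-2.20

ΔQ = 1232 − 797 = 435; ΔP = 37 − 45 = -8.
Midpoints: P̄ = 41.00, Q̄ = 1014.5.
ε = (ΔQ/ΔP)(P̄/Q̄) = (435/-8)(41.00/1014.5).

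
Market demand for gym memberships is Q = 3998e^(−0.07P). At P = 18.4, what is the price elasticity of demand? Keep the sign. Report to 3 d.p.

At P = 18.4, Q = 1102.736.
dQ/dP = −0.07·3998e^(−0.07P) = −0.07Q = -77.192.
ε = (dQ/dP)(P/Q) = (-77.192)(18.4/1102.736).

-1.288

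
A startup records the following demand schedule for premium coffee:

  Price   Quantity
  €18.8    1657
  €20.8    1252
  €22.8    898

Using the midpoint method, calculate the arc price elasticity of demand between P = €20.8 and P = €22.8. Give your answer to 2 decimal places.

-3.59

At P = 20.8, Q = 1252; at P = 22.8, Q = 898.
ΔQ = -354, ΔP = 2.0. Midpoints: P̄ = 21.80, Q̄ = 1075.0.
ε = (ΔQ/ΔP)(P̄/Q̄) = (-354/2.0)(21.80/1075.0).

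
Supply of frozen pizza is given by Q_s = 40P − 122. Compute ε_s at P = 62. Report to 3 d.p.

At P = 62, Q_s = 2358.
dQ_s/dP = 40.
ε_s = (dQ_s/dP)(P/Q_s) = (40)(62/2358).

1.052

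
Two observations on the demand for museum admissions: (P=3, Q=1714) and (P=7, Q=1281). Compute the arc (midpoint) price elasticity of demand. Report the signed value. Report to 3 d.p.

-0.361

ΔQ = 1281 − 1714 = -433; ΔP = 7 − 3 = 4.
Midpoints: P̄ = 5.00, Q̄ = 1497.5.
ε = (ΔQ/ΔP)(P̄/Q̄) = (-433/4)(5.00/1497.5).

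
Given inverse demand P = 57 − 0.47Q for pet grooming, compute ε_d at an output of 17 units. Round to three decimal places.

At Q = 17, P = 57 − 0.47(17) = 49.01.
dP/dQ = −0.47, so dQ/dP = 1/(−0.47) = -2.128.
ε = (dQ/dP)(P/Q) = (-2.128)(49.01/17).

-6.134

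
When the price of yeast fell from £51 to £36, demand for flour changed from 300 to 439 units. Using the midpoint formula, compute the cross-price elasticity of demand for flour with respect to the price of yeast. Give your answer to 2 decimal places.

ΔQ_x = 439 − 300 = 139; ΔP_y = 36 − 51 = -15.
Midpoints: P̄_y = 43.50, Q̄_x = 369.5.
ε_xy = (ΔQ_x/ΔP_y)(P̄_y/Q̄_x) = (139/-15)(43.50/369.5).

-1.09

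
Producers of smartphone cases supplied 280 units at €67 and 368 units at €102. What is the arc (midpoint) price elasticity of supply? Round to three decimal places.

0.656

ΔQ = 368 − 280 = 88; ΔP = 102 − 67 = 35.
Midpoints: P̄ = 84.50, Q̄ = 324.0.
ε_s = (ΔQ/ΔP)(P̄/Q̄) = (88/35)(84.50/324.0).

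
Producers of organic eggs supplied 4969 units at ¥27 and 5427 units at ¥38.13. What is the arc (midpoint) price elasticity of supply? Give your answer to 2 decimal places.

ΔQ = 5427 − 4969 = 458; ΔP = 38.13 − 27 = 11.13.
Midpoints: P̄ = 32.56, Q̄ = 5198.0.
ε_s = (ΔQ/ΔP)(P̄/Q̄) = (458/11.13)(32.56/5198.0).

0.26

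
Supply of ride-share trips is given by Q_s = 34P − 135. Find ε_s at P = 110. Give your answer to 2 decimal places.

At P = 110, Q_s = 3605.
dQ_s/dP = 34.
ε_s = (dQ_s/dP)(P/Q_s) = (34)(110/3605).

1.04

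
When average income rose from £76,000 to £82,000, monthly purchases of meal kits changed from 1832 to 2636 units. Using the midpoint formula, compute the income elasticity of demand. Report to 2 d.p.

4.74

ΔQ = 804, ΔI = 6000. Midpoints: Ī = 79,000, Q̄ = 2234.0.
ε_I = (ΔQ/ΔI)(Ī/Q̄) = (804/6000)(79000/2234.0).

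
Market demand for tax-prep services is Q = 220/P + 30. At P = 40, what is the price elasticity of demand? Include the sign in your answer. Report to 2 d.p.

At P = 40, Q = 35.500.
dQ/dP = −220/P² = -0.138.
ε = (dQ/dP)(P/Q) = (-0.138)(40/35.500).

-0.15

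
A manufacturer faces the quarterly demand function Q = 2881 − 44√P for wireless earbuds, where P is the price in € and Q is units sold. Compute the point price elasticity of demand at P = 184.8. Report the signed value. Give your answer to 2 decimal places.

-0.13

At P = 184.8, Q = 2282.859.
dQ/dP = −44/(2√P) = -1.618.
ε = (dQ/dP)(P/Q) = (-1.618)(184.8/2282.859).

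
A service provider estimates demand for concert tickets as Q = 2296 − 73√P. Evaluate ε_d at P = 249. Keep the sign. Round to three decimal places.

At P = 249, Q = 1144.079.
dQ/dP = −73/(2√P) = -2.313.
ε = (dQ/dP)(P/Q) = (-2.313)(249/1144.079).

-0.503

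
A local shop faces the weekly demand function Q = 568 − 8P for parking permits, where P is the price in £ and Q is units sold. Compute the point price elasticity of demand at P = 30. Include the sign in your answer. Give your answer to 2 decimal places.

At P = 30, Q = 328.
dQ/dP = −8.
ε = (dQ/dP)(P/Q) = (-8)(30/328).

-0.73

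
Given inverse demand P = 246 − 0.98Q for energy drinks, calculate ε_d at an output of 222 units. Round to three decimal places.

-0.131

At Q = 222, P = 246 − 0.98(222) = 28.44.
dP/dQ = −0.98, so dQ/dP = 1/(−0.98) = -1.020.
ε = (dQ/dP)(P/Q) = (-1.020)(28.44/222).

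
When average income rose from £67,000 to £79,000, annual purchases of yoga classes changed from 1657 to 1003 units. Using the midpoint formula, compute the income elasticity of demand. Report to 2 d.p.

ΔQ = -654, ΔI = 12000. Midpoints: Ī = 73,000, Q̄ = 1330.0.
ε_I = (ΔQ/ΔI)(Ī/Q̄) = (-654/12000)(73000/1330.0).

-2.99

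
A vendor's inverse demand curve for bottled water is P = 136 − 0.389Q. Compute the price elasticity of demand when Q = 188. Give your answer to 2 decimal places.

-0.86

At Q = 188, P = 136 − 0.389(188) = 62.87.
dP/dQ = −0.389, so dQ/dP = 1/(−0.389) = -2.571.
ε = (dQ/dP)(P/Q) = (-2.571)(62.87/188).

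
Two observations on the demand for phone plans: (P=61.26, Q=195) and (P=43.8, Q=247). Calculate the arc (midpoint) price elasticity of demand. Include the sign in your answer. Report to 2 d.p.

ΔQ = 247 − 195 = 52; ΔP = 43.8 − 61.26 = -17.46.
Midpoints: P̄ = 52.53, Q̄ = 221.0.
ε = (ΔQ/ΔP)(P̄/Q̄) = (52/-17.46)(52.53/221.0).

-0.71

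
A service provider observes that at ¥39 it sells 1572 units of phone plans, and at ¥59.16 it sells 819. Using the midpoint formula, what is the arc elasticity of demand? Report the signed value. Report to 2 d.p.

ΔQ = 819 − 1572 = -753; ΔP = 59.16 − 39 = 20.16.
Midpoints: P̄ = 49.08, Q̄ = 1195.5.
ε = (ΔQ/ΔP)(P̄/Q̄) = (-753/20.16)(49.08/1195.5).

-1.53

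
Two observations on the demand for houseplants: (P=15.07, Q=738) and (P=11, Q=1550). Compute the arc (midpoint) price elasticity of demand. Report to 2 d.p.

ΔQ = 1550 − 738 = 812; ΔP = 11 − 15.07 = -4.07.
Midpoints: P̄ = 13.04, Q̄ = 1144.0.
ε = (ΔQ/ΔP)(P̄/Q̄) = (812/-4.07)(13.04/1144.0).

-2.27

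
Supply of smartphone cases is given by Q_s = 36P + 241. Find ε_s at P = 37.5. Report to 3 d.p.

0.849

At P = 37.5, Q_s = 1591.
dQ_s/dP = 36.
ε_s = (dQ_s/dP)(P/Q_s) = (36)(37.5/1591).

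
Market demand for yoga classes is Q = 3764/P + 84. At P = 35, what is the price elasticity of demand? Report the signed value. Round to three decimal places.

-0.561

At P = 35, Q = 191.543.
dQ/dP = −3764/P² = -3.073.
ε = (dQ/dP)(P/Q) = (-3.073)(35/191.543).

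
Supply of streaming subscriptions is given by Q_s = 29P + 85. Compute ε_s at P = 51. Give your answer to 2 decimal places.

0.95

At P = 51, Q_s = 1564.
dQ_s/dP = 29.
ε_s = (dQ_s/dP)(P/Q_s) = (29)(51/1564).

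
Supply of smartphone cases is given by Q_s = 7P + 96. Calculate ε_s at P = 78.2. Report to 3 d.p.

At P = 78.2, Q_s = 643.40.
dQ_s/dP = 7.
ε_s = (dQ_s/dP)(P/Q_s) = (7)(78.2/643.40).

0.851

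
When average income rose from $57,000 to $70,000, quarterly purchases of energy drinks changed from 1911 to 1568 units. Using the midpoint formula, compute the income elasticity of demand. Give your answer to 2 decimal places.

ΔQ = -343, ΔI = 13000. Midpoints: Ī = 63,500, Q̄ = 1739.5.
ε_I = (ΔQ/ΔI)(Ī/Q̄) = (-343/13000)(63500/1739.5).

-0.96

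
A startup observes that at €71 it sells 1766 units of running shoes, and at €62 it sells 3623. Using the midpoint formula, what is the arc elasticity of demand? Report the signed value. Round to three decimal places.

ΔQ = 3623 − 1766 = 1857; ΔP = 62 − 71 = -9.
Midpoints: P̄ = 66.50, Q̄ = 2694.5.
ε = (ΔQ/ΔP)(P̄/Q̄) = (1857/-9)(66.50/2694.5).

-5.092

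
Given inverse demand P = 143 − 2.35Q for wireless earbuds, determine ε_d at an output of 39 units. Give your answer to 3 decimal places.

-0.560

At Q = 39, P = 143 − 2.35(39) = 51.35.
dP/dQ = −2.35, so dQ/dP = 1/(−2.35) = -0.426.
ε = (dQ/dP)(P/Q) = (-0.426)(51.35/39).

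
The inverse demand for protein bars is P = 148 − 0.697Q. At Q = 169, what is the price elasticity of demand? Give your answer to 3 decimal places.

At Q = 169, P = 148 − 0.697(169) = 30.21.
dP/dQ = −0.697, so dQ/dP = 1/(−0.697) = -1.435.
ε = (dQ/dP)(P/Q) = (-1.435)(30.21/169).

-0.256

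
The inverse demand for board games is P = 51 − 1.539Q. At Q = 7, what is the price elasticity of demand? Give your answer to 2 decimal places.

At Q = 7, P = 51 − 1.539(7) = 40.23.
dP/dQ = −1.539, so dQ/dP = 1/(−1.539) = -0.650.
ε = (dQ/dP)(P/Q) = (-0.650)(40.23/7).

-3.73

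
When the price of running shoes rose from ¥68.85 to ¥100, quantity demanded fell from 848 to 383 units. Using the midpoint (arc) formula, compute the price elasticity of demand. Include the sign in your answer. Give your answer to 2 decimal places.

ΔQ = 383 − 848 = -465; ΔP = 100 − 68.85 = 31.15.
Midpoints: P̄ = 84.42, Q̄ = 615.5.
ε = (ΔQ/ΔP)(P̄/Q̄) = (-465/31.15)(84.42/615.5).

-2.05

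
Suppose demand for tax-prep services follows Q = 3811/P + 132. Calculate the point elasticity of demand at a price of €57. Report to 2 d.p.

-0.34

At P = 57, Q = 198.860.
dQ/dP = −3811/P² = -1.173.
ε = (dQ/dP)(P/Q) = (-1.173)(57/198.860).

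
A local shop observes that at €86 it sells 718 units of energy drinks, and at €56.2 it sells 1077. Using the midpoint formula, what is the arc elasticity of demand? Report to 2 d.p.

-0.95

ΔQ = 1077 − 718 = 359; ΔP = 56.2 − 86 = -29.8.
Midpoints: P̄ = 71.10, Q̄ = 897.5.
ε = (ΔQ/ΔP)(P̄/Q̄) = (359/-29.8)(71.10/897.5).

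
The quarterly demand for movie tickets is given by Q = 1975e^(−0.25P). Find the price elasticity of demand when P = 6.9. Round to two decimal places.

At P = 6.9, Q = 351.892.
dQ/dP = −0.25·1975e^(−0.25P) = −0.25Q = -87.973.
ε = (dQ/dP)(P/Q) = (-87.973)(6.9/351.892).

-1.73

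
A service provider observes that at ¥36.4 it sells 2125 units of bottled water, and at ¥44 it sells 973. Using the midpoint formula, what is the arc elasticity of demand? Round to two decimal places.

-3.93

ΔQ = 973 − 2125 = -1152; ΔP = 44 − 36.4 = 7.6.
Midpoints: P̄ = 40.20, Q̄ = 1549.0.
ε = (ΔQ/ΔP)(P̄/Q̄) = (-1152/7.6)(40.20/1549.0).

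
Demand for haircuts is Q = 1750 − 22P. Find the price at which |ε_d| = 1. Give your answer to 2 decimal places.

For linear demand Q = a − bP, ε = −bP/(a − bP). |ε| = 1 when bP = a − bP, i.e. P = a/(2b).
P = 1750/(2·22) = 1750/44 = 39.7727.

39.77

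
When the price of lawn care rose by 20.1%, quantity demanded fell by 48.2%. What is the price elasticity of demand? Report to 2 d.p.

ε = %ΔQ / %ΔP = (-48.2)/(20.1) = -2.398.

-2.40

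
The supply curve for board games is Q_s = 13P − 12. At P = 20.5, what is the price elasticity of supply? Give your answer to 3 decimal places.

At P = 20.5, Q_s = 254.50.
dQ_s/dP = 13.
ε_s = (dQ_s/dP)(P/Q_s) = (13)(20.5/254.50).

1.047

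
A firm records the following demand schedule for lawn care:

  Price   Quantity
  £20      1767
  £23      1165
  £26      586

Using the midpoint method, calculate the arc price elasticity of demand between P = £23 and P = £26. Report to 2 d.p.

-5.40

At P = 23, Q = 1165; at P = 26, Q = 586.
ΔQ = -579, ΔP = 3. Midpoints: P̄ = 24.50, Q̄ = 875.5.
ε = (ΔQ/ΔP)(P̄/Q̄) = (-579/3)(24.50/875.5).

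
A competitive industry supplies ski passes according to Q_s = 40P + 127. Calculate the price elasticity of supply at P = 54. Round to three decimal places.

0.944

At P = 54, Q_s = 2287.
dQ_s/dP = 40.
ε_s = (dQ_s/dP)(P/Q_s) = (40)(54/2287).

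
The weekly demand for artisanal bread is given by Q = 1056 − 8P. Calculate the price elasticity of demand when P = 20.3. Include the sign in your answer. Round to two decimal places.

-0.18

At P = 20.3, Q = 893.600.
dQ/dP = −8.
ε = (dQ/dP)(P/Q) = (-8)(20.3/893.600).
|ε| < 1, so demand is inelastic at this price.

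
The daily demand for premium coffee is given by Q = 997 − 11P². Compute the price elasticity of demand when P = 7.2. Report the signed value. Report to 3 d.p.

At P = 7.2, Q = 426.760.
dQ/dP = −22P = -158.400.
ε = (dQ/dP)(P/Q) = (-158.400)(7.2/426.760).

-2.672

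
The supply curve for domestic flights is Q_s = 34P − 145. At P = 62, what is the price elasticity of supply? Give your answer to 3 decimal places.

At P = 62, Q_s = 1963.
dQ_s/dP = 34.
ε_s = (dQ_s/dP)(P/Q_s) = (34)(62/1963).

1.074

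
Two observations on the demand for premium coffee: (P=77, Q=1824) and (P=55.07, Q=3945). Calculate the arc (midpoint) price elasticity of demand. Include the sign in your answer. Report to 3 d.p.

ΔQ = 3945 − 1824 = 2121; ΔP = 55.07 − 77 = -21.93.
Midpoints: P̄ = 66.03, Q̄ = 2884.5.
ε = (ΔQ/ΔP)(P̄/Q̄) = (2121/-21.93)(66.03/2884.5).

-2.214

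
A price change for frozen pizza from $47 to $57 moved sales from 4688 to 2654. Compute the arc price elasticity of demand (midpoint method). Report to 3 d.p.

ΔQ = 2654 − 4688 = -2034; ΔP = 57 − 47 = 10.
Midpoints: P̄ = 52.00, Q̄ = 3671.0.
ε = (ΔQ/ΔP)(P̄/Q̄) = (-2034/10)(52.00/3671.0).

-2.881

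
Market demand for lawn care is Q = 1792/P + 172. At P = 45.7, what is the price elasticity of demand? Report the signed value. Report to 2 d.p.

-0.19

At P = 45.7, Q = 211.212.
dQ/dP = −1792/P² = -0.858.
ε = (dQ/dP)(P/Q) = (-0.858)(45.7/211.212).
|ε| < 1, so demand is inelastic at this price.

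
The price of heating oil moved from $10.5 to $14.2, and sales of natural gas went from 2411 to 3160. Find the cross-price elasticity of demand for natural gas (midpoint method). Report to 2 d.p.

ΔQ_x = 3160 − 2411 = 749; ΔP_y = 14.2 − 10.5 = 3.7.
Midpoints: P̄_y = 12.35, Q̄_x = 2785.5.
ε_xy = (ΔQ_x/ΔP_y)(P̄_y/Q̄_x) = (749/3.7)(12.35/2785.5).
ε_xy > 0, so the goods are substitutes.

0.90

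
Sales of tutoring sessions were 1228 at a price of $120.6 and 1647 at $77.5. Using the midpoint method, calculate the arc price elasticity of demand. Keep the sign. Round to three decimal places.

ΔQ = 1647 − 1228 = 419; ΔP = 77.5 − 120.6 = -43.1.
Midpoints: P̄ = 99.05, Q̄ = 1437.5.
ε = (ΔQ/ΔP)(P̄/Q̄) = (419/-43.1)(99.05/1437.5).

-0.670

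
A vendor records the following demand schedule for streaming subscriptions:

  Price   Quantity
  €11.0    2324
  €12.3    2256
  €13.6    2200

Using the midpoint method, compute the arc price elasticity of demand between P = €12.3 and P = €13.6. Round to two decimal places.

At P = 12.3, Q = 2256; at P = 13.6, Q = 2200.
ΔQ = -56, ΔP = 1.3. Midpoints: P̄ = 12.95, Q̄ = 2228.0.
ε = (ΔQ/ΔP)(P̄/Q̄) = (-56/1.3)(12.95/2228.0).

-0.25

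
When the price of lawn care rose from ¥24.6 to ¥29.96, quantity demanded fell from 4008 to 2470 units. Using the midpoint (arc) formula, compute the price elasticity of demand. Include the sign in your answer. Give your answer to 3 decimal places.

-2.417

ΔQ = 2470 − 4008 = -1538; ΔP = 29.96 − 24.6 = 5.36.
Midpoints: P̄ = 27.28, Q̄ = 3239.0.
ε = (ΔQ/ΔP)(P̄/Q̄) = (-1538/5.36)(27.28/3239.0).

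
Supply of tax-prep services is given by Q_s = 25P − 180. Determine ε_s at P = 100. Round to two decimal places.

At P = 100, Q_s = 2320.
dQ_s/dP = 25.
ε_s = (dQ_s/dP)(P/Q_s) = (25)(100/2320).

1.08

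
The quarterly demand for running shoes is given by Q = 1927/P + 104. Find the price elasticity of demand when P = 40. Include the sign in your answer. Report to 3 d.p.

-0.317

At P = 40, Q = 152.175.
dQ/dP = −1927/P² = -1.204.
ε = (dQ/dP)(P/Q) = (-1.204)(40/152.175).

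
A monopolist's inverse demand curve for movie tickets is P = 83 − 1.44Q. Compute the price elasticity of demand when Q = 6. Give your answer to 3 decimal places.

-8.606

At Q = 6, P = 83 − 1.44(6) = 74.36.
dP/dQ = −1.44, so dQ/dP = 1/(−1.44) = -0.694.
ε = (dQ/dP)(P/Q) = (-0.694)(74.36/6).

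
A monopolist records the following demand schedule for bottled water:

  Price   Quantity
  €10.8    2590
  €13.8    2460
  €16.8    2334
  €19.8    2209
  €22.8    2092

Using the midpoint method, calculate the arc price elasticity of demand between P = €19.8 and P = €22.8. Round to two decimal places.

-0.39

At P = 19.8, Q = 2209; at P = 22.8, Q = 2092.
ΔQ = -117, ΔP = 3.0. Midpoints: P̄ = 21.30, Q̄ = 2150.5.
ε = (ΔQ/ΔP)(P̄/Q̄) = (-117/3.0)(21.30/2150.5).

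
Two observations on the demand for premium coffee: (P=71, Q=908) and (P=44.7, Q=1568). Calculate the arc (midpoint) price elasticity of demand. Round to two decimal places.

-1.17

ΔQ = 1568 − 908 = 660; ΔP = 44.7 − 71 = -26.3.
Midpoints: P̄ = 57.85, Q̄ = 1238.0.
ε = (ΔQ/ΔP)(P̄/Q̄) = (660/-26.3)(57.85/1238.0).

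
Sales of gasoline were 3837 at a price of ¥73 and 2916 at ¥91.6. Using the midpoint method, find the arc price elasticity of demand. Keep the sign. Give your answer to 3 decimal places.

ΔQ = 2916 − 3837 = -921; ΔP = 91.6 − 73 = 18.6.
Midpoints: P̄ = 82.30, Q̄ = 3376.5.
ε = (ΔQ/ΔP)(P̄/Q̄) = (-921/18.6)(82.30/3376.5).

-1.207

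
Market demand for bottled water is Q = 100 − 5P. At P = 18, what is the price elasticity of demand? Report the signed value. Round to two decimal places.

At P = 18, Q = 10.
dQ/dP = −5.
ε = (dQ/dP)(P/Q) = (-5)(18/10).

-9.00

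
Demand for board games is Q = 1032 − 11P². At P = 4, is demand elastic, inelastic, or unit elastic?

Q = 856, dQ/dP = -88.
ε = (dQ/dP)(P/Q) ≈ -0.411.
|ε| = 0.41 < 1.

inelastic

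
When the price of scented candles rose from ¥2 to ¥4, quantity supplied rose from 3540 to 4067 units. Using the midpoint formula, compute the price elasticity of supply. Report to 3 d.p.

ΔQ = 4067 − 3540 = 527; ΔP = 4 − 2 = 2.
Midpoints: P̄ = 3.00, Q̄ = 3803.5.
ε_s = (ΔQ/ΔP)(P̄/Q̄) = (527/2)(3.00/3803.5).

0.208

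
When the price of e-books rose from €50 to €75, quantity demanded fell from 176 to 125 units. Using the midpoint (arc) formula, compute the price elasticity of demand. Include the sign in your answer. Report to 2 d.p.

ΔQ = 125 − 176 = -51; ΔP = 75 − 50 = 25.
Midpoints: P̄ = 62.50, Q̄ = 150.5.
ε = (ΔQ/ΔP)(P̄/Q̄) = (-51/25)(62.50/150.5).

-0.85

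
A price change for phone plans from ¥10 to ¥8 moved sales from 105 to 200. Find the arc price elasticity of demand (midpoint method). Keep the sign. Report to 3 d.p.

-2.803

ΔQ = 200 − 105 = 95; ΔP = 8 − 10 = -2.
Midpoints: P̄ = 9.00, Q̄ = 152.5.
ε = (ΔQ/ΔP)(P̄/Q̄) = (95/-2)(9.00/152.5).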